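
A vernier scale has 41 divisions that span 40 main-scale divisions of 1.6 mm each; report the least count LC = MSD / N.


LC = MSD / n_div
= 1.6 / 41
= 0.0390

0.0390


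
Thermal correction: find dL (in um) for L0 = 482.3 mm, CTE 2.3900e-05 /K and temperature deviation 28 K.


dL = L * alpha * dT
= 482.3 * 2.3900e-05 * 28
= 0.3227552 mm
dL_um = 0.3227552 * 1000 = 322.7552 um

322.7552


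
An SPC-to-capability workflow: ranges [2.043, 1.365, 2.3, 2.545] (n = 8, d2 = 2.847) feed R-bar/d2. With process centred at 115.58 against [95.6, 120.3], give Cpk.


R_bar = (2.043 + 1.365 + 2.3 + 2.545) / 4 = 2.06325
sigma = R_bar / d2 = 2.06325 / 2.847 = 0.72471022
Cp = (USL - LSL)/(6*sigma) = (120.3 - 95.6)/(6*0.72471022) = 5.6804
Cpu = (120.3 - 115.58)/(3*0.72471022) = 2.1710
Cpl = (115.58 - 95.6)/(3*0.72471022) = 9.1899
Cpk = min(Cpu, Cpl) = 2.1710

2.1710


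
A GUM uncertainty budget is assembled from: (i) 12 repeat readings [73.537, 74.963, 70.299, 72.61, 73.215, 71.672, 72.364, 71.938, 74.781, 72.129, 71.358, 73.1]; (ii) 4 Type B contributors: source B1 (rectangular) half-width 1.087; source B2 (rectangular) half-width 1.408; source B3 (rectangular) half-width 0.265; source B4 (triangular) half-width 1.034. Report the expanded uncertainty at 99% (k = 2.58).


mean = (73.537 + 74.963 + 70.299 + 72.61 + 73.215 + 71.672 + 72.364 + 71.938 + 74.781 + 72.129 + 71.358 + 73.1) / 12 = 72.66383333
s = sqrt(sum((x - mean)^2)/(n-1)) = 1.3555293
u_A = s / sqrt(n) = 1.3555293 / sqrt(12) = 0.3913076
u_B1 = 1.087 / sqrt(3) = 0.62757974
u_B2 = 1.408 / sqrt(3) = 0.81290918
u_B3 = 0.265 / sqrt(3) = 0.15299782
u_B4 = 1.034 / sqrt(6) = 0.42212873
uc = sqrt(0.3913076^2 + 0.62757974^2 + 0.81290918^2 + 0.15299782^2 + 0.42212873^2) = 1.1871817
U = k * uc = 2.58 * 1.1871817
U = 3.0629

3.0629


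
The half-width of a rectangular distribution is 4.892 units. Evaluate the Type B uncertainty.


u_B = half_width / sqrt(3)
u_B = 4.892 / 1.7320508
u_B = 2.8244

2.8244


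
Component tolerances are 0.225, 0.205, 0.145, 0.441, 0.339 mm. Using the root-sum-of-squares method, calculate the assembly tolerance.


RSS = sqrt(0.225^2 + 0.205^2 + 0.145^2 + 0.441^2 + 0.339^2)
= sqrt(0.423077)
= 0.6504

0.6504


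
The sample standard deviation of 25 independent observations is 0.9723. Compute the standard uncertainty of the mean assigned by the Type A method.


u_A = s / sqrt(n)
u_A = 0.9723 / sqrt(25)
u_A = 0.9723 / 5
u_A = 0.1945

0.1945


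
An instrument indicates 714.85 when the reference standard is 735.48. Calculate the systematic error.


Systematic error = measured - true
= 714.85 - 735.48
= -20.6300

-20.6300


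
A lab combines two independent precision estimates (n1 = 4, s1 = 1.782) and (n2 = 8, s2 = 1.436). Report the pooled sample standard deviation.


s_p = sqrt(((n1-1)*s1^2 + (n2-1)*s2^2) / (n1+n2-2))
numerator = (4-1)*1.782^2 + (8-1)*1.436^2 = 9.526572 + 14.434672 = 23.961244
denominator = 4 + 8 - 2 = 10
s_p^2 = 23.961244 / 10 = 2.3961244
s_p = sqrt(2.3961244) = 1.5479

1.5479


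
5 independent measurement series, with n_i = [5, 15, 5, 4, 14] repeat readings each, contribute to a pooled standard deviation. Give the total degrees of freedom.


nu = sum_i (n_i - 1)
nu = ((5 - 1) + (15 - 1) + (5 - 1) + (4 - 1) + (14 - 1))
nu = 4 + 14 + 4 + 3 + 13
nu = 38

38


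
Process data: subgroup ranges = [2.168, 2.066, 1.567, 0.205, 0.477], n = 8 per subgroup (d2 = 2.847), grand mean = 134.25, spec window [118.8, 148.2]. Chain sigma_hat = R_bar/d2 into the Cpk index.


R_bar = (2.168 + 2.066 + 1.567 + 0.205 + 0.477) / 5 = 1.2966
sigma = R_bar / d2 = 1.2966 / 2.847 = 0.45542677
Cp = (USL - LSL)/(6*sigma) = (148.2 - 118.8)/(6*0.45542677) = 10.7591
Cpu = (148.2 - 134.25)/(3*0.45542677) = 10.2102
Cpl = (134.25 - 118.8)/(3*0.45542677) = 11.3081
Cpk = min(Cpu, Cpl) = 10.2102

10.2102


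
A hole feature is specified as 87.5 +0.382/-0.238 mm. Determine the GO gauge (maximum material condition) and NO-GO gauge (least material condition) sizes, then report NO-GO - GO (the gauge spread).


GO = nominal - lower_tol (smallest hole = maximum material condition)
GO = 87.5 - 0.238 = 87.262
NO-GO = nominal + upper_tol (largest hole = least material condition)
NO-GO = 87.5 + 0.382 = 87.882
spread = NO-GO - GO = 87.882 - 87.262 = 0.6200

0.6200


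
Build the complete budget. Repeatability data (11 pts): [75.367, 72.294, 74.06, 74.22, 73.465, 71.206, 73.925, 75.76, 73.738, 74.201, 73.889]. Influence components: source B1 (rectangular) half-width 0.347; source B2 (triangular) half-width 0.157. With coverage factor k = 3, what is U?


mean = (75.367 + 72.294 + 74.06 + 74.22 + 73.465 + 71.206 + 73.925 + 75.76 + 73.738 + 74.201 + 73.889) / 11 = 73.82954545
s = sqrt(sum((x - mean)^2)/(n-1)) = 1.2581246
u_A = s / sqrt(n) = 1.2581246 / sqrt(11) = 0.37933884
u_B1 = 0.347 / sqrt(3) = 0.20034054
u_B2 = 0.157 / sqrt(6) = 0.064094982
uc = sqrt(0.37933884^2 + 0.20034054^2 + 0.064094982^2) = 0.43375391
U = k * uc = 3 * 0.43375391
U = 1.3013

1.3013


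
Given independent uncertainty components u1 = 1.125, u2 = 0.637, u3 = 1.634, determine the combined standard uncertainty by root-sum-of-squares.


uc = sqrt(1.125^2 + 0.637^2 + 1.634^2)
uc = sqrt(4.34135)
uc = 2.0836

2.0836


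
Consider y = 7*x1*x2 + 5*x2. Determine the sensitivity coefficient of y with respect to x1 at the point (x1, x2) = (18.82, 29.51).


y = 7*x1*x2 + 5*x2
dy/dx1 = 7*x2
Evaluate at x2 = 29.51: c1 = 7 * 29.51
c1 = 206.5700

206.5700


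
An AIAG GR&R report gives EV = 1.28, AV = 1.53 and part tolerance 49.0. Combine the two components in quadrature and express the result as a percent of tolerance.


GRR = sqrt(EV^2 + AV^2) = sqrt(1.28^2 + 1.53^2) = 1.9948183
%GRR = GRR / tol * 100 = 1.9948183 / 49.0 * 100
%GRR = 4.0711

4.0711


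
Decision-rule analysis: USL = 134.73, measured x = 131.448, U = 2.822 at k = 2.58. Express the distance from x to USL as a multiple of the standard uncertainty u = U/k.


u = U / k = 2.822 / 2.58 = 1.0937984
margin = |USL - x| = |134.73 - 131.448| = 3.282
z = margin / u = 3.282 / 1.0937984
z = 3.0006

3.0006


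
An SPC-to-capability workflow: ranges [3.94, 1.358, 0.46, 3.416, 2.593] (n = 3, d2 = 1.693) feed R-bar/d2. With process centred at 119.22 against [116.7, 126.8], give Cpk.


R_bar = (3.94 + 1.358 + 0.46 + 3.416 + 2.593) / 5 = 2.3534
sigma = R_bar / d2 = 2.3534 / 1.693 = 1.3900768
Cp = (USL - LSL)/(6*sigma) = (126.8 - 116.7)/(6*1.3900768) = 1.2110
Cpu = (126.8 - 119.22)/(3*1.3900768) = 1.8176
Cpl = (119.22 - 116.7)/(3*1.3900768) = 0.6043
Cpk = min(Cpu, Cpl) = 0.6043

0.6043


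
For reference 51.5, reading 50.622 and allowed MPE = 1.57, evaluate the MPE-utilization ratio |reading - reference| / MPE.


e = indication - reference = 50.622 - 51.5 = -0.8780
|e| = 0.8780
ratio = |e| / MPE = 0.8780 / 1.57
ratio = 0.5592

0.5592


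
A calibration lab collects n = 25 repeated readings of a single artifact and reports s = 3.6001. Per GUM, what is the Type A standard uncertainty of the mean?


u_A = s / sqrt(n)
u_A = 3.6001 / sqrt(25)
u_A = 3.6001 / 5
u_A = 0.7200

0.7200


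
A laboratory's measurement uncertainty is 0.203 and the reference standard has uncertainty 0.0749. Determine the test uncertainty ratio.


TUR = u_lab / u_ref
= 0.203 / 0.0749
= 2.7103

2.7103


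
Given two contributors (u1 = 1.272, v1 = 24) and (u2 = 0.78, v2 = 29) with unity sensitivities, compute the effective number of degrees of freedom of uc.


uc = sqrt(u1^2 + u2^2) = sqrt(1.272^2 + 0.78^2) = 1.4921072
v_eff = uc^4 / (u1^4/v1 + u2^4/v2)
= 1.4921072^4 / (1.272^4/24 + 0.78^4/29)
= 4.9567853 / 0.12184182
v_eff = 40.6821

40.6821


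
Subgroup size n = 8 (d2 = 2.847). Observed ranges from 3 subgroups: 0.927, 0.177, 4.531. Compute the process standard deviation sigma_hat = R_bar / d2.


R_bar = (0.927 + 0.177 + 4.531) / 3
R_bar = 5.635 / 3 = 1.8783333
sigma_hat = R_bar / d2 = 1.8783333 / 2.847 = 0.6598

0.6598


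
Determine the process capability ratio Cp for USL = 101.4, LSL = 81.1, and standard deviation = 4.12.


Cp = (USL - LSL) / (6 * sigma)
= (101.4 - 81.1) / (6 * 4.12)
= 20.3000 / 24.7200
= 0.8212

0.8212


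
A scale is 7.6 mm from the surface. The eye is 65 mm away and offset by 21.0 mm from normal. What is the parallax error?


error = h * offset / d
= 7.6 * 21.0 / 65
= 2.4554

2.4554


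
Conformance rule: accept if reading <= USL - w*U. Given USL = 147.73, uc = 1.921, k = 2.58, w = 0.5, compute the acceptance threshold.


U = k * uc = 2.58 * 1.921 = 4.95618
guard band g = w * U = 0.5 * 4.95618 = 2.47809
AL = USL - g = 147.73 - 2.47809
AL = 145.2519

145.2519


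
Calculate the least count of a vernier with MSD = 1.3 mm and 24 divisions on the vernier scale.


LC = MSD / n_div
= 1.3 / 24
= 0.0542

0.0542


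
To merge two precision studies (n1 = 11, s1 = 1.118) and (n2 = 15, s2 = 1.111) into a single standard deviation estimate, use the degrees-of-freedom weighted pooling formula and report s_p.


s_p = sqrt(((n1-1)*s1^2 + (n2-1)*s2^2) / (n1+n2-2))
numerator = (11-1)*1.118^2 + (15-1)*1.111^2 = 12.49924 + 17.280494 = 29.779734
denominator = 11 + 15 - 2 = 24
s_p^2 = 29.779734 / 24 = 1.2408223
s_p = sqrt(1.2408223) = 1.1139

1.1139


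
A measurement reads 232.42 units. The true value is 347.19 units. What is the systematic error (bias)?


Systematic error = measured - true
= 232.42 - 347.19
= -114.7700

-114.7700


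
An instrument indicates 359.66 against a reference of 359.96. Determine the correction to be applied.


Correction = standard - reading
= 359.96 - 359.66
= 0.3000

0.3000


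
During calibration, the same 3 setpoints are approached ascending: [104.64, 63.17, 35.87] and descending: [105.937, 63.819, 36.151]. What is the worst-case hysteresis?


|104.64 - 105.937| = 1.2970
|63.17 - 63.819| = 0.6490
|35.87 - 36.151| = 0.2810
hysteresis = max(diffs) = 1.2970

1.2970


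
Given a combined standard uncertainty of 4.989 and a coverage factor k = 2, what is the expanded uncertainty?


U = k * uc
U = 2 * 4.989
U = 9.9780

9.9780


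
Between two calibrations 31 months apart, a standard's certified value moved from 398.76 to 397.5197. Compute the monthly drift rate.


rate = (v2 - v1) / months
= (397.5197 - 398.76) / 31
= -1.2403 / 31
= -0.0400

-0.0400


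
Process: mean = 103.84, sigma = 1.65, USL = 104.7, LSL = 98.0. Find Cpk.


Cpu = (USL - mean) / (3*sigma) = (104.7 - 103.84) / (3*1.65) = 0.1737
Cpl = (mean - LSL) / (3*sigma) = (103.84 - 98.0) / (3*1.65) = 1.1798
Cpk = min(Cpu, Cpl) = 0.1737

0.1737


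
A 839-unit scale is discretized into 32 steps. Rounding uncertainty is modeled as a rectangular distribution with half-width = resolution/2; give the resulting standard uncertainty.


resolution = range / divisions
resolution = 839 / 32 = 26.21875
u_res = resolution / (2*sqrt(3))
u_res = 26.21875 / 3.4641016
u_res = 7.5687

7.5687


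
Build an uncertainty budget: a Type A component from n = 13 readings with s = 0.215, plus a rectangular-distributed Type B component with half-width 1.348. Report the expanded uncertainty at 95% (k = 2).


u_A = s / sqrt(n) = 0.215 / sqrt(13) = 0.059630271
u_B = half_width / sqrt(3) = 1.348 / sqrt(3) = 0.77826816
uc = sqrt(u_A^2 + u_B^2) = sqrt(0.059630271^2 + 0.77826816^2) = 0.78054923
U = k * uc = 2 * 0.78054923
U = 1.5611

1.5611


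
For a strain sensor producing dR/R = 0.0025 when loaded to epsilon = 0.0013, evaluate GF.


GF = (dR/R) / epsilon
= 0.0025 / 0.0013
= 1.9231

1.9231


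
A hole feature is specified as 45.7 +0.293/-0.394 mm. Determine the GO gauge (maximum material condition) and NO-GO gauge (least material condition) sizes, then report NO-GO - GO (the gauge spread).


GO = nominal - lower_tol (smallest hole = maximum material condition)
GO = 45.7 - 0.394 = 45.306
NO-GO = nominal + upper_tol (largest hole = least material condition)
NO-GO = 45.7 + 0.293 = 45.993
spread = NO-GO - GO = 45.993 - 45.306 = 0.6870

0.6870


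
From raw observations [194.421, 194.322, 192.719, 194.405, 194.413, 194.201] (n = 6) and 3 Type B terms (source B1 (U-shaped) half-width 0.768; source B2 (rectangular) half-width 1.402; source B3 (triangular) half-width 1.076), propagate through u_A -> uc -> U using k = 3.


mean = (194.421 + 194.322 + 192.719 + 194.405 + 194.413 + 194.201) / 6 = 194.0801667
s = sqrt(sum((x - mean)^2)/(n-1)) = 0.67205965
u_A = s / sqrt(n) = 0.67205965 / sqrt(6) = 0.2743672
u_B1 = 0.768 / sqrt(2) = 0.54305801
u_B2 = 1.402 / sqrt(3) = 0.80944508
u_B3 = 1.076 / sqrt(6) = 0.43927516
uc = sqrt(0.2743672^2 + 0.54305801^2 + 0.80944508^2 + 0.43927516^2) = 1.1037905
U = k * uc = 3 * 1.1037905
U = 3.3114

3.3114


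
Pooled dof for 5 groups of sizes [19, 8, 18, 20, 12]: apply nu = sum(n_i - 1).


nu = sum_i (n_i - 1)
nu = ((19 - 1) + (8 - 1) + (18 - 1) + (20 - 1) + (12 - 1))
nu = 18 + 7 + 17 + 19 + 11
nu = 72

72


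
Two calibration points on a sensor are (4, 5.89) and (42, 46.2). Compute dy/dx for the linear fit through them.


slope = (y2 - y1) / (x2 - x1)
= (46.2 - 5.89) / (42 - 4)
= 40.3100 / 38
= 1.0608

1.0608


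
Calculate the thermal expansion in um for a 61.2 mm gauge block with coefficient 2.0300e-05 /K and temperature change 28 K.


dL = L * alpha * dT
= 61.2 * 2.0300e-05 * 28
= 0.0347861 mm
dL_um = 0.0347861 * 1000 = 34.7861 um

34.7861


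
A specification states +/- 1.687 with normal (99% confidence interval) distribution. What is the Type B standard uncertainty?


u_B = half_width / 2.576
u_B = 1.687 / 2.576
u_B = 0.6549

0.6549


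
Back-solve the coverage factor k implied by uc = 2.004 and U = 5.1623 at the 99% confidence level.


k = U / uc
k = 5.1623 / 2.004
k = 2.576

2.576


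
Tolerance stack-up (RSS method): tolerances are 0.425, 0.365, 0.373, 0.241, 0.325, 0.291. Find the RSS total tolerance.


RSS = sqrt(0.425^2 + 0.365^2 + 0.373^2 + 0.241^2 + 0.325^2 + 0.291^2)
= sqrt(0.701366)
= 0.8375

0.8375


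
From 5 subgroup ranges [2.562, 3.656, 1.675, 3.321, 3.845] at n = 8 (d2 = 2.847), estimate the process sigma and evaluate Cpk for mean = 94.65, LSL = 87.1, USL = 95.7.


R_bar = (2.562 + 3.656 + 1.675 + 3.321 + 3.845) / 5 = 3.0118
sigma = R_bar / d2 = 3.0118 / 2.847 = 1.0578855
Cp = (USL - LSL)/(6*sigma) = (95.7 - 87.1)/(6*1.0578855) = 1.3549
Cpu = (95.7 - 94.65)/(3*1.0578855) = 0.3308
Cpl = (94.65 - 87.1)/(3*1.0578855) = 2.3790
Cpk = min(Cpu, Cpl) = 0.3308

0.3308


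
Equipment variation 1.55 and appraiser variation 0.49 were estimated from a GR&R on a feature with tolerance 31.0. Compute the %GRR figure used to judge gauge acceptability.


GRR = sqrt(EV^2 + AV^2) = sqrt(1.55^2 + 0.49^2) = 1.6256076
%GRR = GRR / tol * 100 = 1.6256076 / 31.0 * 100
%GRR = 5.2439

5.2439


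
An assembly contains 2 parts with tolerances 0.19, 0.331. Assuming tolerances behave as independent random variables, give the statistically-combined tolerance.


RSS = sqrt(0.19^2 + 0.331^2)
= sqrt(0.145661)
= 0.3817

0.3817


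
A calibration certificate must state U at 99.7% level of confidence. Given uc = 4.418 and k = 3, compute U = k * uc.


U = k * uc
U = 3 * 4.418
U = 13.2540

13.2540


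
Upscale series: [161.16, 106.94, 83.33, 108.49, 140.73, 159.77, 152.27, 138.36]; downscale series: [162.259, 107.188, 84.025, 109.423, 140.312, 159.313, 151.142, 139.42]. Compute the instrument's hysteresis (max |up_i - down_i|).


|161.16 - 162.259| = 1.0990
|106.94 - 107.188| = 0.2480
|83.33 - 84.025| = 0.6950
|108.49 - 109.423| = 0.9330
|140.73 - 140.312| = 0.4180
|159.77 - 159.313| = 0.4570
|152.27 - 151.142| = 1.1280
|138.36 - 139.42| = 1.0600
hysteresis = max(diffs) = 1.1280

1.1280


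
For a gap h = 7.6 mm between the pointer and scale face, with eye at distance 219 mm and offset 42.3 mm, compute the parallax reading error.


error = h * offset / d
= 7.6 * 42.3 / 219
= 1.4679

1.4679


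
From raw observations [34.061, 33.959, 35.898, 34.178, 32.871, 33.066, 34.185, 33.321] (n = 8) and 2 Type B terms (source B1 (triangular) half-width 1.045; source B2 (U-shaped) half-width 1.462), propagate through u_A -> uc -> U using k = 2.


mean = (34.061 + 33.959 + 35.898 + 34.178 + 32.871 + 33.066 + 34.185 + 33.321) / 8 = 33.942375
s = sqrt(sum((x - mean)^2)/(n-1)) = 0.94530327
u_A = s / sqrt(n) = 0.94530327 / sqrt(8) = 0.33421518
u_B1 = 1.045 / sqrt(6) = 0.42661946
u_B2 = 1.462 / sqrt(2) = 1.0337901
uc = sqrt(0.33421518^2 + 0.42661946^2 + 1.0337901^2) = 1.16723
U = k * uc = 2 * 1.16723
U = 2.3345

2.3345


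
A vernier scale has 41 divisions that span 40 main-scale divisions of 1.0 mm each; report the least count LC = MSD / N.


LC = MSD / n_div
= 1.0 / 41
= 0.0244

0.0244


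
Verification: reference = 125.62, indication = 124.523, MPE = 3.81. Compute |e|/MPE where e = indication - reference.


e = indication - reference = 124.523 - 125.62 = -1.0970
|e| = 1.0970
ratio = |e| / MPE = 1.0970 / 3.81
ratio = 0.2879

0.2879


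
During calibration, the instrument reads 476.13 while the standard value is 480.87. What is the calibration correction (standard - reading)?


Correction = standard - reading
= 480.87 - 476.13
= 4.7400

4.7400


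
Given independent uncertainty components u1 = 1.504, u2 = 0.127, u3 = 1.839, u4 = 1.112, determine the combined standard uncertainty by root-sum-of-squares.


uc = sqrt(1.504^2 + 0.127^2 + 1.839^2 + 1.112^2)
uc = sqrt(6.89661)
uc = 2.6261

2.6261


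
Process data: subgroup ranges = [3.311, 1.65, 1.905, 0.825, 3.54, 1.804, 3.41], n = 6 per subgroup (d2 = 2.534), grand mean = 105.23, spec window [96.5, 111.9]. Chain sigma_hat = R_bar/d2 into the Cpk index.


R_bar = (3.311 + 1.65 + 1.905 + 0.825 + 3.54 + 1.804 + 3.41) / 7 = 2.3492857
sigma = R_bar / d2 = 2.3492857 / 2.534 = 0.92710564
Cp = (USL - LSL)/(6*sigma) = (111.9 - 96.5)/(6*0.92710564) = 2.7685
Cpu = (111.9 - 105.23)/(3*0.92710564) = 2.3981
Cpl = (105.23 - 96.5)/(3*0.92710564) = 3.1388
Cpk = min(Cpu, Cpl) = 2.3981

2.3981


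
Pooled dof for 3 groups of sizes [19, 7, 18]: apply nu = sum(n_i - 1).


nu = sum_i (n_i - 1)
nu = ((19 - 1) + (7 - 1) + (18 - 1))
nu = 18 + 6 + 17
nu = 41

41


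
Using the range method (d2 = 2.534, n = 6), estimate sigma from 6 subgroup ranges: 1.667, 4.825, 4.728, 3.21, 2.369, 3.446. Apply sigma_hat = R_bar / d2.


R_bar = (1.667 + 4.825 + 4.728 + 3.21 + 2.369 + 3.446) / 6
R_bar = 20.245 / 6 = 3.3741667
sigma_hat = R_bar / d2 = 3.3741667 / 2.534 = 1.3316

1.3316


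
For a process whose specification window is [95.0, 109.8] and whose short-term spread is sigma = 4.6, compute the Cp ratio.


Cp = (USL - LSL) / (6 * sigma)
= (109.8 - 95.0) / (6 * 4.6)
= 14.8000 / 27.6000
= 0.5362

0.5362


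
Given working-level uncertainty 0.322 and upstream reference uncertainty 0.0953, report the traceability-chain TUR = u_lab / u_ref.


TUR = u_lab / u_ref
= 0.322 / 0.0953
= 3.3788

3.3788


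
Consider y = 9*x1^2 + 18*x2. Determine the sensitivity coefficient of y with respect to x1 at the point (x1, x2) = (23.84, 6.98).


y = 9*x1^2 + 18*x2
dy/dx1 = 2*9*x1
Evaluate at x1 = 23.84: c1 = 18 * 23.84
c1 = 429.1200

429.1200


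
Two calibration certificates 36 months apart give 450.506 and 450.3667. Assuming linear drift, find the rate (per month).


rate = (v2 - v1) / months
= (450.3667 - 450.506) / 36
= -0.1393 / 36
= -0.0039

-0.0039


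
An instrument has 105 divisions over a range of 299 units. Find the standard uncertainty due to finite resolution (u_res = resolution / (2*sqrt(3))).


resolution = range / divisions
resolution = 299 / 105 = 2.847619
u_res = resolution / (2*sqrt(3))
u_res = 2.847619 / 3.4641016
u_res = 0.8220

0.8220


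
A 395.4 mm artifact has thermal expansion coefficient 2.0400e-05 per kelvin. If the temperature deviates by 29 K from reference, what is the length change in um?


dL = L * alpha * dT
= 395.4 * 2.0400e-05 * 29
= 0.2339186 mm
dL_um = 0.2339186 * 1000 = 233.9186 um

233.9186


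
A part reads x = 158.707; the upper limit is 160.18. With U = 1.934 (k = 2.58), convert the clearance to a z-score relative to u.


u = U / k = 1.934 / 2.58 = 0.7496124
margin = |USL - x| = |160.18 - 158.707| = 1.473
z = margin / u = 1.473 / 0.7496124
z = 1.9650

1.9650


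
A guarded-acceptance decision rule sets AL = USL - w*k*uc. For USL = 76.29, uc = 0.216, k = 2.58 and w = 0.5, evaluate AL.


U = k * uc = 2.58 * 0.216 = 0.55728
guard band g = w * U = 0.5 * 0.55728 = 0.27864
AL = USL - g = 76.29 - 0.27864
AL = 76.0114

76.0114


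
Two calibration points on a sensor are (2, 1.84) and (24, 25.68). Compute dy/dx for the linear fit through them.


slope = (y2 - y1) / (x2 - x1)
= (25.68 - 1.84) / (24 - 2)
= 23.8400 / 22
= 1.0836

1.0836


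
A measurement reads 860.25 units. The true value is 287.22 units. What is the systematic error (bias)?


Systematic error = measured - true
= 860.25 - 287.22
= 573.0300

573.0300


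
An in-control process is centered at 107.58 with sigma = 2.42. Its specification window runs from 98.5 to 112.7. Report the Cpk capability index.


Cpu = (USL - mean) / (3*sigma) = (112.7 - 107.58) / (3*2.42) = 0.7052
Cpl = (mean - LSL) / (3*sigma) = (107.58 - 98.5) / (3*2.42) = 1.2507
Cpk = min(Cpu, Cpl) = 0.7052

0.7052


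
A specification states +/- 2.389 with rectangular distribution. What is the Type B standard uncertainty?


u_B = half_width / sqrt(3)
u_B = 2.389 / 1.7320508
u_B = 1.3793

1.3793


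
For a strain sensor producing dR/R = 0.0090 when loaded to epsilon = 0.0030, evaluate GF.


GF = (dR/R) / epsilon
= 0.0090 / 0.0030
= 3.0000

3.0000


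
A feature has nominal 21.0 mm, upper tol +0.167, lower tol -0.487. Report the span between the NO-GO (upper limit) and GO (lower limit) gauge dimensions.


GO = nominal - lower_tol (smallest hole = maximum material condition)
GO = 21.0 - 0.487 = 20.513
NO-GO = nominal + upper_tol (largest hole = least material condition)
NO-GO = 21.0 + 0.167 = 21.167
spread = NO-GO - GO = 21.167 - 20.513 = 0.6540

0.6540


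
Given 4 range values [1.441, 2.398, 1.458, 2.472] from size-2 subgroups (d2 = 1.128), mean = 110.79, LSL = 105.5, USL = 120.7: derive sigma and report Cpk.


R_bar = (1.441 + 2.398 + 1.458 + 2.472) / 4 = 1.94225
sigma = R_bar / d2 = 1.94225 / 1.128 = 1.7218528
Cp = (USL - LSL)/(6*sigma) = (120.7 - 105.5)/(6*1.7218528) = 1.4713
Cpu = (120.7 - 110.79)/(3*1.7218528) = 1.9185
Cpl = (110.79 - 105.5)/(3*1.7218528) = 1.0241
Cpk = min(Cpu, Cpl) = 1.0241

1.0241


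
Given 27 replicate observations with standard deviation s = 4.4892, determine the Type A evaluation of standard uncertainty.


u_A = s / sqrt(n)
u_A = 4.4892 / sqrt(27)
u_A = 4.4892 / 5.1961524
u_A = 0.8639

0.8639


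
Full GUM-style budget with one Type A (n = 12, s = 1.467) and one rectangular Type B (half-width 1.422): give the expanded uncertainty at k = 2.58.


u_A = s / sqrt(n) = 1.467 / sqrt(12) = 0.42348642
u_B = half_width / sqrt(3) = 1.422 / sqrt(3) = 0.82099208
uc = sqrt(u_A^2 + u_B^2) = sqrt(0.42348642^2 + 0.82099208^2) = 0.9237796
U = k * uc = 2.58 * 0.9237796
U = 2.3834

2.3834


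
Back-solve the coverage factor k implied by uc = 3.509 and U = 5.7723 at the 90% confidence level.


k = U / uc
k = 5.7723 / 3.509
k = 1.645

1.645


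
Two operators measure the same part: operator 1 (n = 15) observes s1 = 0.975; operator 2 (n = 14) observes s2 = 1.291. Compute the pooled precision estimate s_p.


s_p = sqrt(((n1-1)*s1^2 + (n2-1)*s2^2) / (n1+n2-2))
numerator = (15-1)*0.975^2 + (14-1)*1.291^2 = 13.30875 + 21.666853 = 34.975603
denominator = 15 + 14 - 2 = 27
s_p^2 = 34.975603 / 27 = 1.2953927
s_p = sqrt(1.2953927) = 1.1382

1.1382


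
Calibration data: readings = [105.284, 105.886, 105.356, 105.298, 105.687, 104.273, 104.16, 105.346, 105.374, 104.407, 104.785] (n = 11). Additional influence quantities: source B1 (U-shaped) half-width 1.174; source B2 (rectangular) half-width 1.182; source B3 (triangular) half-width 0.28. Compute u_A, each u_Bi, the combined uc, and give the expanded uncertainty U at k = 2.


mean = (105.284 + 105.886 + 105.356 + 105.298 + 105.687 + 104.273 + 104.16 + 105.346 + 105.374 + 104.407 + 104.785) / 11 = 105.0778182
s = sqrt(sum((x - mean)^2)/(n-1)) = 0.581218
u_A = s / sqrt(n) = 0.581218 / sqrt(11) = 0.17524382
u_B1 = 1.174 / sqrt(2) = 0.83014336
u_B2 = 1.182 / sqrt(3) = 0.68242802
u_B3 = 0.28 / sqrt(6) = 0.11430952
uc = sqrt(0.17524382^2 + 0.83014336^2 + 0.68242802^2 + 0.11430952^2) = 1.0948165
U = k * uc = 2 * 1.0948165
U = 2.1896

2.1896


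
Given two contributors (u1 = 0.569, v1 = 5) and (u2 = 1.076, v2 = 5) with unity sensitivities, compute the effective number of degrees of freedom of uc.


uc = sqrt(u1^2 + u2^2) = sqrt(0.569^2 + 1.076^2) = 1.217184
v_eff = uc^4 / (u1^4/v1 + u2^4/v2)
= 1.217184^4 / (0.569^4/5 + 1.076^4/5)
= 2.1949516 / 0.28905329
v_eff = 7.5936

7.5936


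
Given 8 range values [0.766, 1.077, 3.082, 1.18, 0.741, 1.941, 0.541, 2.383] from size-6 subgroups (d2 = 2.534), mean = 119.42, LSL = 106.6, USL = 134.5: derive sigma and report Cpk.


R_bar = (0.766 + 1.077 + 3.082 + 1.18 + 0.741 + 1.941 + 0.541 + 2.383) / 8 = 1.463875
sigma = R_bar / d2 = 1.463875 / 2.534 = 0.57769337
Cp = (USL - LSL)/(6*sigma) = (134.5 - 106.6)/(6*0.57769337) = 8.0493
Cpu = (134.5 - 119.42)/(3*0.57769337) = 8.7013
Cpl = (119.42 - 106.6)/(3*0.57769337) = 7.3972
Cpk = min(Cpu, Cpl) = 7.3972

7.3972


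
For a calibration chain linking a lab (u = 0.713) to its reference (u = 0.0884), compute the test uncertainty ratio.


TUR = u_lab / u_ref
= 0.713 / 0.0884
= 8.0656

8.0656


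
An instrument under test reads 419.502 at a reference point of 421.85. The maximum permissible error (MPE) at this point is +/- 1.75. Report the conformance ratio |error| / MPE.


e = indication - reference = 419.502 - 421.85 = -2.3480
|e| = 2.3480
ratio = |e| / MPE = 2.3480 / 1.75
ratio = 1.3417

1.3417


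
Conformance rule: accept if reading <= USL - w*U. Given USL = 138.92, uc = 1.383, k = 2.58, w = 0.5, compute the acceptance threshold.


U = k * uc = 2.58 * 1.383 = 3.56814
guard band g = w * U = 0.5 * 3.56814 = 1.78407
AL = USL - g = 138.92 - 1.78407
AL = 137.1359

137.1359


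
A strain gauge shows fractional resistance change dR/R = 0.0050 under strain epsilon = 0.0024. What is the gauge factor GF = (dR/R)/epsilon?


GF = (dR/R) / epsilon
= 0.0050 / 0.0024
= 2.0833

2.0833


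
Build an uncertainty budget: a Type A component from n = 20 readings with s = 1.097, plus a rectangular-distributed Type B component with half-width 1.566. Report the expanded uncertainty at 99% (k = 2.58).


u_A = s / sqrt(n) = 1.097 / sqrt(20) = 0.24529666
u_B = half_width / sqrt(3) = 1.566 / sqrt(3) = 0.90413052
uc = sqrt(u_A^2 + u_B^2) = sqrt(0.24529666^2 + 0.90413052^2) = 0.93681506
U = k * uc = 2.58 * 0.93681506
U = 2.4170

2.4170


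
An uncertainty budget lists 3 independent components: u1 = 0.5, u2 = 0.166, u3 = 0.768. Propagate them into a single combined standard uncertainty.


uc = sqrt(0.5^2 + 0.166^2 + 0.768^2)
uc = sqrt(0.86738)
uc = 0.9313

0.9313


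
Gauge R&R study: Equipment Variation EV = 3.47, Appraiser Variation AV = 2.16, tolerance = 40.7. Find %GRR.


GRR = sqrt(EV^2 + AV^2) = sqrt(3.47^2 + 2.16^2) = 4.0873586
%GRR = GRR / tol * 100 = 4.0873586 / 40.7 * 100
%GRR = 10.0427

10.0427


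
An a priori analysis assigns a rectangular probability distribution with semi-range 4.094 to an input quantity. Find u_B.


u_B = half_width / sqrt(3)
u_B = 4.094 / 1.7320508
u_B = 2.3637

2.3637


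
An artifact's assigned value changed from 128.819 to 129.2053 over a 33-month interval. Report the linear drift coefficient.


rate = (v2 - v1) / months
= (129.2053 - 128.819) / 33
= 0.3863 / 33
= 0.0117

0.0117


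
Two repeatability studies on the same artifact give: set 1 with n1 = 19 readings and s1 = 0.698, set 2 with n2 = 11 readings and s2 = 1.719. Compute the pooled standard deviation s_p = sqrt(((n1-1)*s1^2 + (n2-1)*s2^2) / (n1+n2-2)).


s_p = sqrt(((n1-1)*s1^2 + (n2-1)*s2^2) / (n1+n2-2))
numerator = (19-1)*0.698^2 + (11-1)*1.719^2 = 8.769672 + 29.54961 = 38.319282
denominator = 19 + 11 - 2 = 28
s_p^2 = 38.319282 / 28 = 1.3685458
s_p = sqrt(1.3685458) = 1.1698

1.1698


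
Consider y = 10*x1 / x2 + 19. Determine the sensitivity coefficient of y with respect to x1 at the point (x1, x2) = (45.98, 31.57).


y = 10*x1 / x2 + 19
dy/dx1 = 10/x2
Evaluate at x2 = 31.57: c1 = 10 / 31.57
c1 = 0.3168

0.3168


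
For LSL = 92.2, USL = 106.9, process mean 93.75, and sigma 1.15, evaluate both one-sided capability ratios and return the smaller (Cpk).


Cpu = (USL - mean) / (3*sigma) = (106.9 - 93.75) / (3*1.15) = 3.8116
Cpl = (mean - LSL) / (3*sigma) = (93.75 - 92.2) / (3*1.15) = 0.4493
Cpk = min(Cpu, Cpl) = 0.4493

0.4493


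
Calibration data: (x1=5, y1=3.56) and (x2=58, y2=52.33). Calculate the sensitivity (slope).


slope = (y2 - y1) / (x2 - x1)
= (52.33 - 3.56) / (58 - 5)
= 48.7700 / 53
= 0.9202

0.9202


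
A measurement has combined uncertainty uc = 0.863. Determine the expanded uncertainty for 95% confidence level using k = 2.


U = k * uc
U = 2 * 0.863
U = 1.7260

1.7260


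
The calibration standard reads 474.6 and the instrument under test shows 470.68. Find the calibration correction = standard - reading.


Correction = standard - reading
= 474.6 - 470.68
= 3.9200

3.9200


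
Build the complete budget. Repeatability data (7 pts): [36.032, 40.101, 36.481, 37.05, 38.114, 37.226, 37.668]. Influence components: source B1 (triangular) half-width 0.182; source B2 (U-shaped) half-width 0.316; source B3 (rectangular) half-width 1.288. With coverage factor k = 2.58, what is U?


mean = (36.032 + 40.101 + 36.481 + 37.05 + 38.114 + 37.226 + 37.668) / 7 = 37.52457143
s = sqrt(sum((x - mean)^2)/(n-1)) = 1.3314876
u_A = s / sqrt(n) = 1.3314876 / sqrt(7) = 0.50325501
u_B1 = 0.182 / sqrt(6) = 0.074301189
u_B2 = 0.316 / sqrt(2) = 0.22344574
u_B3 = 1.288 / sqrt(3) = 0.74362715
uc = sqrt(0.50325501^2 + 0.074301189^2 + 0.22344574^2 + 0.74362715^2) = 0.92827561
U = k * uc = 2.58 * 0.92827561
U = 2.3950

2.3950


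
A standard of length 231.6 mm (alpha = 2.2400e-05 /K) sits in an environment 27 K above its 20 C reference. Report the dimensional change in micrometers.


dL = L * alpha * dT
= 231.6 * 2.2400e-05 * 27
= 0.1400717 mm
dL_um = 0.1400717 * 1000 = 140.0717 um

140.0717


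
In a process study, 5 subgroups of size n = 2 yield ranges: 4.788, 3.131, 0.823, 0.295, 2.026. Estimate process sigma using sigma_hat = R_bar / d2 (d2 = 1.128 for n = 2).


R_bar = (4.788 + 3.131 + 0.823 + 0.295 + 2.026) / 5
R_bar = 11.063 / 5 = 2.2126
sigma_hat = R_bar / d2 = 2.2126 / 1.128 = 1.9615

1.9615


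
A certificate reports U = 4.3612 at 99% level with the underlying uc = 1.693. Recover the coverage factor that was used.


k = U / uc
k = 4.3612 / 1.693
k = 2.576

2.576


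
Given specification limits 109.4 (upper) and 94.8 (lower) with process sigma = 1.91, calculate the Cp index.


Cp = (USL - LSL) / (6 * sigma)
= (109.4 - 94.8) / (6 * 1.91)
= 14.6000 / 11.4600
= 1.2740

1.2740


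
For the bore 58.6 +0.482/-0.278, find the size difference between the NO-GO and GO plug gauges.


GO = nominal - lower_tol (smallest hole = maximum material condition)
GO = 58.6 - 0.278 = 58.322
NO-GO = nominal + upper_tol (largest hole = least material condition)
NO-GO = 58.6 + 0.482 = 59.082
spread = NO-GO - GO = 59.082 - 58.322 = 0.7600

0.7600


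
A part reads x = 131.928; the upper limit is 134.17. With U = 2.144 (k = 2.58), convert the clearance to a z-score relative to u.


u = U / k = 2.144 / 2.58 = 0.83100775
margin = |USL - x| = |134.17 - 131.928| = 2.242
z = margin / u = 2.242 / 0.83100775
z = 2.6979

2.6979


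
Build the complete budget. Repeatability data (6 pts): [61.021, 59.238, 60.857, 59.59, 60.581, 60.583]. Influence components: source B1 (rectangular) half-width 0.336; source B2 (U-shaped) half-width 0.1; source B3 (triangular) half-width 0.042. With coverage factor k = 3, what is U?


mean = (61.021 + 59.238 + 60.857 + 59.59 + 60.581 + 60.583) / 6 = 60.31166667
s = sqrt(sum((x - mean)^2)/(n-1)) = 0.72391537
u_A = s / sqrt(n) = 0.72391537 / sqrt(6) = 0.29553721
u_B1 = 0.336 / sqrt(3) = 0.19398969
u_B2 = 0.1 / sqrt(2) = 0.070710678
u_B3 = 0.042 / sqrt(6) = 0.017146428
uc = sqrt(0.29553721^2 + 0.19398969^2 + 0.070710678^2 + 0.017146428^2) = 0.36092692
U = k * uc = 3 * 0.36092692
U = 1.0828

1.0828


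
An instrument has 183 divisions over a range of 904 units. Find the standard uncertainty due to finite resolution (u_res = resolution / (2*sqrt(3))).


resolution = range / divisions
resolution = 904 / 183 = 4.9398907
u_res = resolution / (2*sqrt(3))
u_res = 4.9398907 / 3.4641016
u_res = 1.4260

1.4260


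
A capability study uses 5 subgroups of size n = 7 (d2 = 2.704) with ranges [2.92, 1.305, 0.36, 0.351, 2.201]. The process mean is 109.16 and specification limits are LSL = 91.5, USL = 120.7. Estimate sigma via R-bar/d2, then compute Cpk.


R_bar = (2.92 + 1.305 + 0.36 + 0.351 + 2.201) / 5 = 1.4274
sigma = R_bar / d2 = 1.4274 / 2.704 = 0.52788462
Cp = (USL - LSL)/(6*sigma) = (120.7 - 91.5)/(6*0.52788462) = 9.2192
Cpu = (120.7 - 109.16)/(3*0.52788462) = 7.2869
Cpl = (109.16 - 91.5)/(3*0.52788462) = 11.1514
Cpk = min(Cpu, Cpl) = 7.2869

7.2869


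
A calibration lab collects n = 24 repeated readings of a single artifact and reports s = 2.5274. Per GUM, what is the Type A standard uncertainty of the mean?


u_A = s / sqrt(n)
u_A = 2.5274 / sqrt(24)
u_A = 2.5274 / 4.8989795
u_A = 0.5159

0.5159


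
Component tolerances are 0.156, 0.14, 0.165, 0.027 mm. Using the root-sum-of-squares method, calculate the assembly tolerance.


RSS = sqrt(0.156^2 + 0.14^2 + 0.165^2 + 0.027^2)
= sqrt(0.07189)
= 0.2681

0.2681


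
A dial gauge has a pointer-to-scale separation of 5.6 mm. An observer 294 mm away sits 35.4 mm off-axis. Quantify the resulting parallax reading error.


error = h * offset / d
= 5.6 * 35.4 / 294
= 0.6743

0.6743


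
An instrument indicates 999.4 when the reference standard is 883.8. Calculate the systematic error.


Systematic error = measured - true
= 999.4 - 883.8
= 115.6000

115.6000


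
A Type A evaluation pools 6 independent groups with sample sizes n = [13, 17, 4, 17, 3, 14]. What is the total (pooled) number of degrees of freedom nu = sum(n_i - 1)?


nu = sum_i (n_i - 1)
nu = ((13 - 1) + (17 - 1) + (4 - 1) + (17 - 1) + (3 - 1) + (14 - 1))
nu = 12 + 16 + 3 + 16 + 2 + 13
nu = 62

62


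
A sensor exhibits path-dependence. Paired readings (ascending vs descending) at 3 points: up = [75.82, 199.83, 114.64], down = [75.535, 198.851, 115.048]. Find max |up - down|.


|75.82 - 75.535| = 0.2850
|199.83 - 198.851| = 0.9790
|114.64 - 115.048| = 0.4080
hysteresis = max(diffs) = 0.9790

0.9790


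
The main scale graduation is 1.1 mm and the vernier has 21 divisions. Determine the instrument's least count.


LC = MSD / n_div
= 1.1 / 21
= 0.0524

0.0524


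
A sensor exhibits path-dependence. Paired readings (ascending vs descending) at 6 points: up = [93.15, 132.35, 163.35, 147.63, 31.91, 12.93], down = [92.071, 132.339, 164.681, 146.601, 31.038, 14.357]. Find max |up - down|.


|93.15 - 92.071| = 1.0790
|132.35 - 132.339| = 0.0110
|163.35 - 164.681| = 1.3310
|147.63 - 146.601| = 1.0290
|31.91 - 31.038| = 0.8720
|12.93 - 14.357| = 1.4270
hysteresis = max(diffs) = 1.4270

1.4270


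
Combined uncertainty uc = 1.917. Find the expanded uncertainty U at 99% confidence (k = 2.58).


U = k * uc
U = 2.58 * 1.917
U = 4.9459

4.9459


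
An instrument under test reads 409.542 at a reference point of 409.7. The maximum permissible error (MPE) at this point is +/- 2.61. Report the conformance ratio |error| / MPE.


e = indication - reference = 409.542 - 409.7 = -0.1580
|e| = 0.1580
ratio = |e| / MPE = 0.1580 / 2.61
ratio = 0.0605

0.0605


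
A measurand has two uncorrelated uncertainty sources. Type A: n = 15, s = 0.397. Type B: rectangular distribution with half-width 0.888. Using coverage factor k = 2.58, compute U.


u_A = s / sqrt(n) = 0.397 / sqrt(15) = 0.10250496
u_B = half_width / sqrt(3) = 0.888 / sqrt(3) = 0.51268704
uc = sqrt(u_A^2 + u_B^2) = sqrt(0.10250496^2 + 0.51268704^2) = 0.52283388
U = k * uc = 2.58 * 0.52283388
U = 1.3489

1.3489


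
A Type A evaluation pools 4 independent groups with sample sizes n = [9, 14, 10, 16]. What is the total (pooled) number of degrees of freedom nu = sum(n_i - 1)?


nu = sum_i (n_i - 1)
nu = ((9 - 1) + (14 - 1) + (10 - 1) + (16 - 1))
nu = 8 + 13 + 9 + 15
nu = 45

45


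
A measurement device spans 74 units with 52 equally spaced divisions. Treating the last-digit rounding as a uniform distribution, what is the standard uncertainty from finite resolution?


resolution = range / divisions
resolution = 74 / 52 = 1.4230769
u_res = resolution / (2*sqrt(3))
u_res = 1.4230769 / 3.4641016
u_res = 0.4108

0.4108


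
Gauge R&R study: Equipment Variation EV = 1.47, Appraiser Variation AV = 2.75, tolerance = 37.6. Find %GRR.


GRR = sqrt(EV^2 + AV^2) = sqrt(1.47^2 + 2.75^2) = 3.1182367
%GRR = GRR / tol * 100 = 3.1182367 / 37.6 * 100
%GRR = 8.2932

8.2932


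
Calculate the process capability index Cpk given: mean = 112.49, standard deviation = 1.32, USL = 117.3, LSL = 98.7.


Cpu = (USL - mean) / (3*sigma) = (117.3 - 112.49) / (3*1.32) = 1.2146
Cpl = (mean - LSL) / (3*sigma) = (112.49 - 98.7) / (3*1.32) = 3.4823
Cpk = min(Cpu, Cpl) = 1.2146

1.2146


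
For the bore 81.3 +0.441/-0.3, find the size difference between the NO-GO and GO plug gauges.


GO = nominal - lower_tol (smallest hole = maximum material condition)
GO = 81.3 - 0.3 = 81.0
NO-GO = nominal + upper_tol (largest hole = least material condition)
NO-GO = 81.3 + 0.441 = 81.741
spread = NO-GO - GO = 81.741 - 81.0 = 0.7410

0.7410


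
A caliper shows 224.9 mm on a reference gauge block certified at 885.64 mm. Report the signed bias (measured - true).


Systematic error = measured - true
= 224.9 - 885.64
= -660.7400

-660.7400


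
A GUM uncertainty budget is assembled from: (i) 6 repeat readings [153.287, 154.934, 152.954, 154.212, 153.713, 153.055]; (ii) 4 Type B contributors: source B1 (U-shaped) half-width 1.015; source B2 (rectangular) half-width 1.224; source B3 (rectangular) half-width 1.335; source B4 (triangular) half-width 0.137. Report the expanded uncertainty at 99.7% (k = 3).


mean = (153.287 + 154.934 + 152.954 + 154.212 + 153.713 + 153.055) / 6 = 153.6925
s = sqrt(sum((x - mean)^2)/(n-1)) = 0.76522435
u_A = s / sqrt(n) = 0.76522435 / sqrt(6) = 0.31240153
u_B1 = 1.015 / sqrt(2) = 0.71771338
u_B2 = 1.224 / sqrt(3) = 0.70667673
u_B3 = 1.335 / sqrt(3) = 0.77076261
u_B4 = 0.137 / sqrt(6) = 0.055930016
uc = sqrt(0.31240153^2 + 0.71771338^2 + 0.70667673^2 + 0.77076261^2 + 0.055930016^2) = 1.3074029
U = k * uc = 3 * 1.3074029
U = 3.9222

3.9222


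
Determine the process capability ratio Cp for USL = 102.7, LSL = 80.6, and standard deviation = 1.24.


Cp = (USL - LSL) / (6 * sigma)
= (102.7 - 80.6) / (6 * 1.24)
= 22.1000 / 7.4400
= 2.9704

2.9704


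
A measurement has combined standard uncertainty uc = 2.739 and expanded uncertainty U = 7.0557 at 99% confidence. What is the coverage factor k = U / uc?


k = U / uc
k = 7.0557 / 2.739
k = 2.576

2.576


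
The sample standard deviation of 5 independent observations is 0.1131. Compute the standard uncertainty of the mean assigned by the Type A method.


u_A = s / sqrt(n)
u_A = 0.1131 / sqrt(5)
u_A = 0.1131 / 2.236068
u_A = 0.0506

0.0506


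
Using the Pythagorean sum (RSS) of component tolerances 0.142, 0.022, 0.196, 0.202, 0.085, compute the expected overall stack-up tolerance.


RSS = sqrt(0.142^2 + 0.022^2 + 0.196^2 + 0.202^2 + 0.085^2)
= sqrt(0.107093)
= 0.3273

0.3273


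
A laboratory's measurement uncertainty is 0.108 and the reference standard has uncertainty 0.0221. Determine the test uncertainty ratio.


TUR = u_lab / u_ref
= 0.108 / 0.0221
= 4.8869

4.8869
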